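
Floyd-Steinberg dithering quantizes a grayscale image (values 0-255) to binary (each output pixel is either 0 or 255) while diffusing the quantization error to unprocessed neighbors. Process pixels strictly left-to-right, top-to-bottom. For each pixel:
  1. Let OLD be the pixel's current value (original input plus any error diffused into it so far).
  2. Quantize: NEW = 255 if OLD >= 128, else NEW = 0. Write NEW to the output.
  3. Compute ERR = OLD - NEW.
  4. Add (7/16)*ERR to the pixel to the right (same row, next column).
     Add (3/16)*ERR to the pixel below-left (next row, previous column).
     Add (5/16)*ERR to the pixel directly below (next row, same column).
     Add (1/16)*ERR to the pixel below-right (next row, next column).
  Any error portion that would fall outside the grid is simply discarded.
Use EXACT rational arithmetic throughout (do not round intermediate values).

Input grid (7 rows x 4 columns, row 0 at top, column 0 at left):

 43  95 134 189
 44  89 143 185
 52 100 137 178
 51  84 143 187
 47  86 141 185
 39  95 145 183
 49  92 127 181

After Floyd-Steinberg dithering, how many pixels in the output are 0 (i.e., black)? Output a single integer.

(0,0): OLD=43 → NEW=0, ERR=43
(0,1): OLD=1821/16 → NEW=0, ERR=1821/16
(0,2): OLD=47051/256 → NEW=255, ERR=-18229/256
(0,3): OLD=646541/4096 → NEW=255, ERR=-397939/4096
(1,0): OLD=20167/256 → NEW=0, ERR=20167/256
(1,1): OLD=303857/2048 → NEW=255, ERR=-218383/2048
(1,2): OLD=4128325/65536 → NEW=0, ERR=4128325/65536
(1,3): OLD=186383091/1048576 → NEW=255, ERR=-81003789/1048576
(2,0): OLD=1855467/32768 → NEW=0, ERR=1855467/32768
(2,1): OLD=113440585/1048576 → NEW=0, ERR=113440585/1048576
(2,2): OLD=383500653/2097152 → NEW=255, ERR=-151273107/2097152
(2,3): OLD=4235845657/33554432 → NEW=0, ERR=4235845657/33554432
(3,0): OLD=1492834491/16777216 → NEW=0, ERR=1492834491/16777216
(3,1): OLD=39393111077/268435456 → NEW=255, ERR=-29057930203/268435456
(3,2): OLD=444661108955/4294967296 → NEW=0, ERR=444661108955/4294967296
(3,3): OLD=18364303809661/68719476736 → NEW=255, ERR=840837241981/68719476736
(4,0): OLD=234116431583/4294967296 → NEW=0, ERR=234116431583/4294967296
(4,1): OLD=3470102280349/34359738368 → NEW=0, ERR=3470102280349/34359738368
(4,2): OLD=234269141751677/1099511627776 → NEW=255, ERR=-46106323331203/1099511627776
(4,3): OLD=3112910378149499/17592186044416 → NEW=255, ERR=-1373097063176581/17592186044416
(5,0): OLD=41215440845999/549755813888 → NEW=0, ERR=41215440845999/549755813888
(5,1): OLD=2725105047410985/17592186044416 → NEW=255, ERR=-1760902393915095/17592186044416
(5,2): OLD=701764068036005/8796093022208 → NEW=0, ERR=701764068036005/8796093022208
(5,3): OLD=53731431201371965/281474976710656 → NEW=255, ERR=-18044687859845315/281474976710656
(6,0): OLD=15104037212436699/281474976710656 → NEW=0, ERR=15104037212436699/281474976710656
(6,1): OLD=467658890936542893/4503599627370496 → NEW=0, ERR=467658890936542893/4503599627370496
(6,2): OLD=12904506663429981483/72057594037927936 → NEW=255, ERR=-5470179816241642197/72057594037927936
(6,3): OLD=153039184404896757037/1152921504606846976 → NEW=255, ERR=-140955799269849221843/1152921504606846976
Output grid:
  Row 0: ..##  (2 black, running=2)
  Row 1: .#.#  (2 black, running=4)
  Row 2: ..#.  (3 black, running=7)
  Row 3: .#.#  (2 black, running=9)
  Row 4: ..##  (2 black, running=11)
  Row 5: .#.#  (2 black, running=13)
  Row 6: ..##  (2 black, running=15)

Answer: 15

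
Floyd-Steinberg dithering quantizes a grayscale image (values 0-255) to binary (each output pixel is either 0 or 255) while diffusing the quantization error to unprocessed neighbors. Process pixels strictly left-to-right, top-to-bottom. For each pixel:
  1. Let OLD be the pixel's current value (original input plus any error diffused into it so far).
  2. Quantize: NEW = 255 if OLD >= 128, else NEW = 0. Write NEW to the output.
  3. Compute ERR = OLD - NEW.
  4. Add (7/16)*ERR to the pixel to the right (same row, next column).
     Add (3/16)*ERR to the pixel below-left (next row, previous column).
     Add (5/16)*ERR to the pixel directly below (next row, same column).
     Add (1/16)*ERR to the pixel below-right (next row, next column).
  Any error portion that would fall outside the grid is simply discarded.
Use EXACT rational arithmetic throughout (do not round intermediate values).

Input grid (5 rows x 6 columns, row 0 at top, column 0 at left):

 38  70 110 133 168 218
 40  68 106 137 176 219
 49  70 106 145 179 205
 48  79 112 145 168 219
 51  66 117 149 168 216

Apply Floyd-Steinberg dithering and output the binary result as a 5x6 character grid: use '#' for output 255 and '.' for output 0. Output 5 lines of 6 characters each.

(0,0): OLD=38 → NEW=0, ERR=38
(0,1): OLD=693/8 → NEW=0, ERR=693/8
(0,2): OLD=18931/128 → NEW=255, ERR=-13709/128
(0,3): OLD=176421/2048 → NEW=0, ERR=176421/2048
(0,4): OLD=6739971/32768 → NEW=255, ERR=-1615869/32768
(0,5): OLD=102983701/524288 → NEW=255, ERR=-30709739/524288
(1,0): OLD=8719/128 → NEW=0, ERR=8719/128
(1,1): OLD=109737/1024 → NEW=0, ERR=109737/1024
(1,2): OLD=4619677/32768 → NEW=255, ERR=-3736163/32768
(1,3): OLD=12857721/131072 → NEW=0, ERR=12857721/131072
(1,4): OLD=1660176235/8388608 → NEW=255, ERR=-478918805/8388608
(1,5): OLD=23170809213/134217728 → NEW=255, ERR=-11054711427/134217728
(2,0): OLD=1480787/16384 → NEW=0, ERR=1480787/16384
(2,1): OLD=66012673/524288 → NEW=0, ERR=66012673/524288
(2,2): OLD=1262866115/8388608 → NEW=255, ERR=-876228925/8388608
(2,3): OLD=7524612331/67108864 → NEW=0, ERR=7524612331/67108864
(2,4): OLD=431432813249/2147483648 → NEW=255, ERR=-116175516991/2147483648
(2,5): OLD=5223537618263/34359738368 → NEW=255, ERR=-3538195665577/34359738368
(3,0): OLD=837617123/8388608 → NEW=0, ERR=837617123/8388608
(3,1): OLD=9938505191/67108864 → NEW=255, ERR=-7174255129/67108864
(3,2): OLD=33006800261/536870912 → NEW=0, ERR=33006800261/536870912
(3,3): OLD=6537449287855/34359738368 → NEW=255, ERR=-2224283995985/34359738368
(3,4): OLD=30366480959375/274877906944 → NEW=0, ERR=30366480959375/274877906944
(3,5): OLD=1019339259849473/4398046511104 → NEW=255, ERR=-102162600482047/4398046511104
(4,0): OLD=66742752557/1073741824 → NEW=0, ERR=66742752557/1073741824
(4,1): OLD=1332386017033/17179869184 → NEW=0, ERR=1332386017033/17179869184
(4,2): OLD=83190939932875/549755813888 → NEW=255, ERR=-56996792608565/549755813888
(4,3): OLD=949695441593751/8796093022208 → NEW=0, ERR=949695441593751/8796093022208
(4,4): OLD=33968010782486919/140737488355328 → NEW=255, ERR=-1920048748121721/140737488355328
(4,5): OLD=472150040693234001/2251799813685248 → NEW=255, ERR=-102058911796504239/2251799813685248
Row 0: ..#.##
Row 1: ..#.##
Row 2: ..#.##
Row 3: .#.#.#
Row 4: ..#.##

Answer: ..#.##
..#.##
..#.##
.#.#.#
..#.##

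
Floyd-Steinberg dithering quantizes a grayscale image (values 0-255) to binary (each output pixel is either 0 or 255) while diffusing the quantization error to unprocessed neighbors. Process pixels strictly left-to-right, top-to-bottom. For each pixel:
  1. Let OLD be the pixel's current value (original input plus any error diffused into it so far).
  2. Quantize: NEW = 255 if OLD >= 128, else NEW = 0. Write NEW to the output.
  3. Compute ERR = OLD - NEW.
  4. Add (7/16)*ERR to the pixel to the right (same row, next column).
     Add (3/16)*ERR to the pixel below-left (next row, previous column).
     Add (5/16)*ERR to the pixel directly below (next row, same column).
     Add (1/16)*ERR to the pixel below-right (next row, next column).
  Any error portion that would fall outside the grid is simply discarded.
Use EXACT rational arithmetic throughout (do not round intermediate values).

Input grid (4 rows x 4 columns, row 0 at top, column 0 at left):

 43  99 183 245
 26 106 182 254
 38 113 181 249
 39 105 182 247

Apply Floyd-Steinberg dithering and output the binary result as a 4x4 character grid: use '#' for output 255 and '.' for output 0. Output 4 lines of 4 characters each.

Answer: ..##
.###
..##
.#.#

Derivation:
(0,0): OLD=43 → NEW=0, ERR=43
(0,1): OLD=1885/16 → NEW=0, ERR=1885/16
(0,2): OLD=60043/256 → NEW=255, ERR=-5237/256
(0,3): OLD=966861/4096 → NEW=255, ERR=-77619/4096
(1,0): OLD=15751/256 → NEW=0, ERR=15751/256
(1,1): OLD=345265/2048 → NEW=255, ERR=-176975/2048
(1,2): OLD=9280645/65536 → NEW=255, ERR=-7431035/65536
(1,3): OLD=206770867/1048576 → NEW=255, ERR=-60616013/1048576
(2,0): OLD=1344299/32768 → NEW=0, ERR=1344299/32768
(2,1): OLD=90732425/1048576 → NEW=0, ERR=90732425/1048576
(2,2): OLD=350607629/2097152 → NEW=255, ERR=-184166131/2097152
(2,3): OLD=6221937401/33554432 → NEW=255, ERR=-2334442759/33554432
(3,0): OLD=1141596539/16777216 → NEW=0, ERR=1141596539/16777216
(3,1): OLD=39703786597/268435456 → NEW=255, ERR=-28747254683/268435456
(3,2): OLD=429787815835/4294967296 → NEW=0, ERR=429787815835/4294967296
(3,3): OLD=18111009862589/68719476736 → NEW=255, ERR=587543294909/68719476736
Row 0: ..##
Row 1: .###
Row 2: ..##
Row 3: .#.#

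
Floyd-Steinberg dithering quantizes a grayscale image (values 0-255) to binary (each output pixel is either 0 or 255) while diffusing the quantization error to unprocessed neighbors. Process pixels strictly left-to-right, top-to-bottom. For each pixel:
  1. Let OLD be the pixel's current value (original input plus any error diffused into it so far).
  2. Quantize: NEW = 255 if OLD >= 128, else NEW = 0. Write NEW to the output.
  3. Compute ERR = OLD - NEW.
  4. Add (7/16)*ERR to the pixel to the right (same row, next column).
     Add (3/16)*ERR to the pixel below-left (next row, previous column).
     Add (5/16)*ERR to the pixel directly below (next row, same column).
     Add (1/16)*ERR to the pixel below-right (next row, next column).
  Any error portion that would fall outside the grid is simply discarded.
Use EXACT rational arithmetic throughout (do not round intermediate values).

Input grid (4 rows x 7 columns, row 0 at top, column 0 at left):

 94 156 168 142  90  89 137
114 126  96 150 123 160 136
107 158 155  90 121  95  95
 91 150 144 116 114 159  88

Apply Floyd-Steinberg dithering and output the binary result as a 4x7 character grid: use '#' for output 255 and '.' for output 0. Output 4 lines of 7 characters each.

(0,0): OLD=94 → NEW=0, ERR=94
(0,1): OLD=1577/8 → NEW=255, ERR=-463/8
(0,2): OLD=18263/128 → NEW=255, ERR=-14377/128
(0,3): OLD=190177/2048 → NEW=0, ERR=190177/2048
(0,4): OLD=4280359/32768 → NEW=255, ERR=-4075481/32768
(0,5): OLD=18133265/524288 → NEW=0, ERR=18133265/524288
(0,6): OLD=1276172151/8388608 → NEW=255, ERR=-862922889/8388608
(1,0): OLD=16963/128 → NEW=255, ERR=-15677/128
(1,1): OLD=40085/1024 → NEW=0, ERR=40085/1024
(1,2): OLD=3008761/32768 → NEW=0, ERR=3008761/32768
(1,3): OLD=24752933/131072 → NEW=255, ERR=-8670427/131072
(1,4): OLD=566073455/8388608 → NEW=0, ERR=566073455/8388608
(1,5): OLD=11627960031/67108864 → NEW=255, ERR=-5484800289/67108864
(1,6): OLD=75439428401/1073741824 → NEW=0, ERR=75439428401/1073741824
(2,0): OLD=1246263/16384 → NEW=0, ERR=1246263/16384
(2,1): OLD=111711757/524288 → NEW=255, ERR=-21981683/524288
(2,2): OLD=1303541735/8388608 → NEW=255, ERR=-835553305/8388608
(2,3): OLD=2962324463/67108864 → NEW=0, ERR=2962324463/67108864
(2,4): OLD=76204155327/536870912 → NEW=255, ERR=-60697927233/536870912
(2,5): OLD=642308255541/17179869184 → NEW=0, ERR=642308255541/17179869184
(2,6): OLD=35240604346563/274877906944 → NEW=255, ERR=-34853261924157/274877906944
(3,0): OLD=896820359/8388608 → NEW=0, ERR=896820359/8388608
(3,1): OLD=11391646907/67108864 → NEW=255, ERR=-5721113413/67108864
(3,2): OLD=43611107265/536870912 → NEW=0, ERR=43611107265/536870912
(3,3): OLD=296158487207/2147483648 → NEW=255, ERR=-251449843033/2147483648
(3,4): OLD=10228501653639/274877906944 → NEW=0, ERR=10228501653639/274877906944
(3,5): OLD=343318221384261/2199023255552 → NEW=255, ERR=-217432708781499/2199023255552
(3,6): OLD=262280762089691/35184372088832 → NEW=0, ERR=262280762089691/35184372088832
Row 0: .##.#.#
Row 1: #..#.#.
Row 2: .##.#.#
Row 3: .#.#.#.

Answer: .##.#.#
#..#.#.
.##.#.#
.#.#.#.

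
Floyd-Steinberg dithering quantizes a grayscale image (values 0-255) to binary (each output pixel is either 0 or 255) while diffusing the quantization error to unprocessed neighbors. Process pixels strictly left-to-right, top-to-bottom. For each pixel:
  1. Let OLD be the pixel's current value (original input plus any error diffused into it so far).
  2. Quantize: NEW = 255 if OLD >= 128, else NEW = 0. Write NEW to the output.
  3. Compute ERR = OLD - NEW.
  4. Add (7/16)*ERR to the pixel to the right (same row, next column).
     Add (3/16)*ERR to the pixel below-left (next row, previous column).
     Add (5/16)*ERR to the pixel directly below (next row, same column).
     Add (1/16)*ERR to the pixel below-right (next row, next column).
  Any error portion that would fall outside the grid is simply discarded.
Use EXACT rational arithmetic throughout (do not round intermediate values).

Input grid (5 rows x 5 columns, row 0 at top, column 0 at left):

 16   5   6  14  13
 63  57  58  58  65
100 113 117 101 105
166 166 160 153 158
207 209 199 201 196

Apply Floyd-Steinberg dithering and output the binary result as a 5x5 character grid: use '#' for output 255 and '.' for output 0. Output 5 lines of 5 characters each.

Answer: .....
.....
#.##.
##.##
###.#

Derivation:
(0,0): OLD=16 → NEW=0, ERR=16
(0,1): OLD=12 → NEW=0, ERR=12
(0,2): OLD=45/4 → NEW=0, ERR=45/4
(0,3): OLD=1211/64 → NEW=0, ERR=1211/64
(0,4): OLD=21789/1024 → NEW=0, ERR=21789/1024
(1,0): OLD=281/4 → NEW=0, ERR=281/4
(1,1): OLD=3027/32 → NEW=0, ERR=3027/32
(1,2): OLD=109771/1024 → NEW=0, ERR=109771/1024
(1,3): OLD=473109/4096 → NEW=0, ERR=473109/4096
(1,4): OLD=8084887/65536 → NEW=0, ERR=8084887/65536
(2,0): OLD=71521/512 → NEW=255, ERR=-59039/512
(2,1): OLD=1910415/16384 → NEW=0, ERR=1910415/16384
(2,2): OLD=60052565/262144 → NEW=255, ERR=-6794155/262144
(2,3): OLD=652580519/4194304 → NEW=255, ERR=-416967001/4194304
(2,4): OLD=7199289169/67108864 → NEW=0, ERR=7199289169/67108864
(3,0): OLD=39800909/262144 → NEW=255, ERR=-27045811/262144
(3,1): OLD=304578277/2097152 → NEW=255, ERR=-230195483/2097152
(3,2): OLD=6209314315/67108864 → NEW=0, ERR=6209314315/67108864
(3,3): OLD=12140556439/67108864 → NEW=255, ERR=-4972203881/67108864
(3,4): OLD=82085377427/536870912 → NEW=255, ERR=-54816705133/536870912
(4,0): OLD=5173348535/33554432 → NEW=255, ERR=-3383031625/33554432
(4,1): OLD=151922536515/1073741824 → NEW=255, ERR=-121881628605/1073741824
(4,2): OLD=2705841838997/17179869184 → NEW=255, ERR=-1675024802923/17179869184
(4,3): OLD=33488045479475/274877906944 → NEW=0, ERR=33488045479475/274877906944
(4,4): OLD=935736522295653/4398046511104 → NEW=255, ERR=-185765338035867/4398046511104
Row 0: .....
Row 1: .....
Row 2: #.##.
Row 3: ##.##
Row 4: ###.#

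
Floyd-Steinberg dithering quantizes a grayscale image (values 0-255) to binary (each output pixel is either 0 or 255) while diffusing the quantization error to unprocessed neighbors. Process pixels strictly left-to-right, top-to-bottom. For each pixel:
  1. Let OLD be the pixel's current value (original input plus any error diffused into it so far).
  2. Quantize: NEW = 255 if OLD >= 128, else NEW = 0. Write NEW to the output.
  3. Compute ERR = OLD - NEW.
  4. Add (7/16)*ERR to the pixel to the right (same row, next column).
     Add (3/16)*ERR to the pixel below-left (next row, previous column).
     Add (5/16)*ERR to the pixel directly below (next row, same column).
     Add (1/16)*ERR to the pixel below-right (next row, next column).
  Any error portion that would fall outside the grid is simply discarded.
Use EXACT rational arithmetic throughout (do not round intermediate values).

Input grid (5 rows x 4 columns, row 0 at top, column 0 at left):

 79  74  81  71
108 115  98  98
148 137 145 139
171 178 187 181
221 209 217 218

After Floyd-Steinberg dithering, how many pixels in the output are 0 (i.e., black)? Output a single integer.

Answer: 8

Derivation:
(0,0): OLD=79 → NEW=0, ERR=79
(0,1): OLD=1737/16 → NEW=0, ERR=1737/16
(0,2): OLD=32895/256 → NEW=255, ERR=-32385/256
(0,3): OLD=64121/4096 → NEW=0, ERR=64121/4096
(1,0): OLD=39179/256 → NEW=255, ERR=-26101/256
(1,1): OLD=175181/2048 → NEW=0, ERR=175181/2048
(1,2): OLD=6921297/65536 → NEW=0, ERR=6921297/65536
(1,3): OLD=148048647/1048576 → NEW=255, ERR=-119338233/1048576
(2,0): OLD=4331167/32768 → NEW=255, ERR=-4024673/32768
(2,1): OLD=129420485/1048576 → NEW=0, ERR=129420485/1048576
(2,2): OLD=453002681/2097152 → NEW=255, ERR=-81771079/2097152
(2,3): OLD=3119767669/33554432 → NEW=0, ERR=3119767669/33554432
(3,0): OLD=2613217711/16777216 → NEW=255, ERR=-1664972369/16777216
(3,1): OLD=42457204913/268435456 → NEW=255, ERR=-25993836367/268435456
(3,2): OLD=676874607439/4294967296 → NEW=255, ERR=-418342053041/4294967296
(3,3): OLD=11339015056297/68719476736 → NEW=255, ERR=-6184451511383/68719476736
(4,0): OLD=738008473795/4294967296 → NEW=255, ERR=-357208186685/4294967296
(4,1): OLD=4050573668041/34359738368 → NEW=0, ERR=4050573668041/34359738368
(4,2): OLD=236626913692585/1099511627776 → NEW=255, ERR=-43748551390295/1099511627776
(4,3): OLD=2927005011461487/17592186044416 → NEW=255, ERR=-1559002429864593/17592186044416
Output grid:
  Row 0: ..#.  (3 black, running=3)
  Row 1: #..#  (2 black, running=5)
  Row 2: #.#.  (2 black, running=7)
  Row 3: ####  (0 black, running=7)
  Row 4: #.##  (1 black, running=8)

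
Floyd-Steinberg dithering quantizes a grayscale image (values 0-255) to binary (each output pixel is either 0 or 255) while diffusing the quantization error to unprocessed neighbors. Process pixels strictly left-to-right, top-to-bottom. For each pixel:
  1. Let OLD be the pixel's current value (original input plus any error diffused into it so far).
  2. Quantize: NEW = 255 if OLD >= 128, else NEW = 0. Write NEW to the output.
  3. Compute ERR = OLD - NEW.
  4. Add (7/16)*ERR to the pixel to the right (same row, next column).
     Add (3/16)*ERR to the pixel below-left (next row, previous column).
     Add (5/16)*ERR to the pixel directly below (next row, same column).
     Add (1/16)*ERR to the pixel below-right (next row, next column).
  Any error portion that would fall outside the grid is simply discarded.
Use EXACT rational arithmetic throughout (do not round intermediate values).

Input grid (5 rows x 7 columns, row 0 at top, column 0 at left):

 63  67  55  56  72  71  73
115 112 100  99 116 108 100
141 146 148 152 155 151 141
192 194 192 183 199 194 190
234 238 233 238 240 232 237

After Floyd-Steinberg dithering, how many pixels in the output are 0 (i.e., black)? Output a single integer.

Answer: 13

Derivation:
(0,0): OLD=63 → NEW=0, ERR=63
(0,1): OLD=1513/16 → NEW=0, ERR=1513/16
(0,2): OLD=24671/256 → NEW=0, ERR=24671/256
(0,3): OLD=402073/4096 → NEW=0, ERR=402073/4096
(0,4): OLD=7533103/65536 → NEW=0, ERR=7533103/65536
(0,5): OLD=127180617/1048576 → NEW=0, ERR=127180617/1048576
(0,6): OLD=2115001087/16777216 → NEW=0, ERR=2115001087/16777216
(1,0): OLD=39019/256 → NEW=255, ERR=-26261/256
(1,1): OLD=243053/2048 → NEW=0, ERR=243053/2048
(1,2): OLD=13523569/65536 → NEW=255, ERR=-3188111/65536
(1,3): OLD=35643293/262144 → NEW=255, ERR=-31203427/262144
(1,4): OLD=2159581879/16777216 → NEW=255, ERR=-2118608201/16777216
(1,5): OLD=16304349415/134217728 → NEW=0, ERR=16304349415/134217728
(1,6): OLD=429757973161/2147483648 → NEW=255, ERR=-117850357079/2147483648
(2,0): OLD=4299007/32768 → NEW=255, ERR=-4056833/32768
(2,1): OLD=118897765/1048576 → NEW=0, ERR=118897765/1048576
(2,2): OLD=2810265455/16777216 → NEW=255, ERR=-1467924625/16777216
(2,3): OLD=6684819639/134217728 → NEW=0, ERR=6684819639/134217728
(2,4): OLD=163923134247/1073741824 → NEW=255, ERR=-109881030873/1073741824
(2,5): OLD=4329601093581/34359738368 → NEW=0, ERR=4329601093581/34359738368
(2,6): OLD=102568662297195/549755813888 → NEW=255, ERR=-37619070244245/549755813888
(3,0): OLD=2928825487/16777216 → NEW=255, ERR=-1349364593/16777216
(3,1): OLD=22830937571/134217728 → NEW=255, ERR=-11394583069/134217728
(3,2): OLD=154555583385/1073741824 → NEW=255, ERR=-119248581735/1073741824
(3,3): OLD=538244626367/4294967296 → NEW=0, ERR=538244626367/4294967296
(3,4): OLD=136662258208911/549755813888 → NEW=255, ERR=-3525474332529/549755813888
(3,5): OLD=929507757463709/4398046511104 → NEW=255, ERR=-191994102867811/4398046511104
(3,6): OLD=11075528803890051/70368744177664 → NEW=255, ERR=-6868500961414269/70368744177664
(4,0): OLD=414352840705/2147483648 → NEW=255, ERR=-133255489535/2147483648
(4,1): OLD=5445052501005/34359738368 → NEW=255, ERR=-3316680782835/34359738368
(4,2): OLD=95797423845603/549755813888 → NEW=255, ERR=-44390308695837/549755813888
(4,3): OLD=1027791421221809/4398046511104 → NEW=255, ERR=-93710439109711/4398046511104
(4,4): OLD=8033343372183299/35184372088832 → NEW=255, ERR=-938671510468861/35184372088832
(4,5): OLD=211651085412693315/1125899906842624 → NEW=255, ERR=-75453390832175805/1125899906842624
(4,6): OLD=3142608143674698437/18014398509481984 → NEW=255, ERR=-1451063476243207483/18014398509481984
Output grid:
  Row 0: .......  (7 black, running=7)
  Row 1: #.###.#  (2 black, running=9)
  Row 2: #.#.#.#  (3 black, running=12)
  Row 3: ###.###  (1 black, running=13)
  Row 4: #######  (0 black, running=13)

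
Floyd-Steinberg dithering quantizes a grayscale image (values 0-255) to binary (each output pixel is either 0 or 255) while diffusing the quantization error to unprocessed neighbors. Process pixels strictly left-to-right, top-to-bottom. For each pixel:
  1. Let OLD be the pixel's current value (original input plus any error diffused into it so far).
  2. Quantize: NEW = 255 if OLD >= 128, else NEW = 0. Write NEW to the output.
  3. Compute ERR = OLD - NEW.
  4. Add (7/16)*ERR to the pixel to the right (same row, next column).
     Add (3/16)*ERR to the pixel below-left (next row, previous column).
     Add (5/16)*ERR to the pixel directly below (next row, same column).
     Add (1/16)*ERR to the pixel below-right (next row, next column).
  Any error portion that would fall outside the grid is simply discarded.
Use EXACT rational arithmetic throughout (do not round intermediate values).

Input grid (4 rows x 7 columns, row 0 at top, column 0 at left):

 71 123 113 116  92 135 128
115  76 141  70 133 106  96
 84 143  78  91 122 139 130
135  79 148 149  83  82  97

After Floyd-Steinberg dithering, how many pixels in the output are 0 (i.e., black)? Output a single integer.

(0,0): OLD=71 → NEW=0, ERR=71
(0,1): OLD=2465/16 → NEW=255, ERR=-1615/16
(0,2): OLD=17623/256 → NEW=0, ERR=17623/256
(0,3): OLD=598497/4096 → NEW=255, ERR=-445983/4096
(0,4): OLD=2907431/65536 → NEW=0, ERR=2907431/65536
(0,5): OLD=161909777/1048576 → NEW=255, ERR=-105477103/1048576
(0,6): OLD=1409143927/16777216 → NEW=0, ERR=1409143927/16777216
(1,0): OLD=30275/256 → NEW=0, ERR=30275/256
(1,1): OLD=232533/2048 → NEW=0, ERR=232533/2048
(1,2): OLD=12154489/65536 → NEW=255, ERR=-4557191/65536
(1,3): OLD=4763781/262144 → NEW=0, ERR=4763781/262144
(1,4): OLD=2166747119/16777216 → NEW=255, ERR=-2111442961/16777216
(1,5): OLD=5103811743/134217728 → NEW=0, ERR=5103811743/134217728
(1,6): OLD=284749800305/2147483648 → NEW=255, ERR=-262858529935/2147483648
(2,0): OLD=4661111/32768 → NEW=255, ERR=-3694729/32768
(2,1): OLD=129504269/1048576 → NEW=0, ERR=129504269/1048576
(2,2): OLD=2026799719/16777216 → NEW=0, ERR=2026799719/16777216
(2,3): OLD=16319332335/134217728 → NEW=0, ERR=16319332335/134217728
(2,4): OLD=154760552031/1073741824 → NEW=255, ERR=-119043613089/1073741824
(2,5): OLD=2458857700533/34359738368 → NEW=0, ERR=2458857700533/34359738368
(2,6): OLD=68958153120579/549755813888 → NEW=0, ERR=68958153120579/549755813888
(3,0): OLD=2062280327/16777216 → NEW=0, ERR=2062280327/16777216
(3,1): OLD=25095701371/134217728 → NEW=255, ERR=-9129819269/134217728
(3,2): OLD=200262688609/1073741824 → NEW=255, ERR=-73541476511/1073741824
(3,3): OLD=617591952247/4294967296 → NEW=255, ERR=-477624708233/4294967296
(3,4): OLD=11390092976775/549755813888 → NEW=0, ERR=11390092976775/549755813888
(3,5): OLD=571821512080645/4398046511104 → NEW=255, ERR=-549680348250875/4398046511104
(3,6): OLD=6051065657968667/70368744177664 → NEW=0, ERR=6051065657968667/70368744177664
Output grid:
  Row 0: .#.#.#.  (4 black, running=4)
  Row 1: ..#.#.#  (4 black, running=8)
  Row 2: #...#..  (5 black, running=13)
  Row 3: .###.#.  (3 black, running=16)

Answer: 16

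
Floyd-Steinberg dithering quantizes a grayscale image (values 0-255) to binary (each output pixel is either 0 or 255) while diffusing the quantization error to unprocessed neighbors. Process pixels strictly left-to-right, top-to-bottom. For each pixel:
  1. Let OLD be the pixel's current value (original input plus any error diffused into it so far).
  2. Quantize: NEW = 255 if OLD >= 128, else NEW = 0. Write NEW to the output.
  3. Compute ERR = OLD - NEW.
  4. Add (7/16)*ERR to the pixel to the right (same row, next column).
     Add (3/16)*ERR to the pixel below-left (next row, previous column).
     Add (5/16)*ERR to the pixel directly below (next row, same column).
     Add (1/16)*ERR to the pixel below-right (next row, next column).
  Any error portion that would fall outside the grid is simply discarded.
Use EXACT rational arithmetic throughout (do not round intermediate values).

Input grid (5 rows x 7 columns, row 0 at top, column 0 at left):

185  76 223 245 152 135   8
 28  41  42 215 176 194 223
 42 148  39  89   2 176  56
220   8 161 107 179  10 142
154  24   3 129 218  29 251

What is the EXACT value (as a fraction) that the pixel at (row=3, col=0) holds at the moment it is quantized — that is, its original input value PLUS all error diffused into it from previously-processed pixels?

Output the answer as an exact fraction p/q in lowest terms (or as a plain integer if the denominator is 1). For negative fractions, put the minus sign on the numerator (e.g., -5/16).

Answer: 1912199037/8388608

Derivation:
(0,0): OLD=185 → NEW=255, ERR=-70
(0,1): OLD=363/8 → NEW=0, ERR=363/8
(0,2): OLD=31085/128 → NEW=255, ERR=-1555/128
(0,3): OLD=490875/2048 → NEW=255, ERR=-31365/2048
(0,4): OLD=4761181/32768 → NEW=255, ERR=-3594659/32768
(0,5): OLD=45616267/524288 → NEW=0, ERR=45616267/524288
(0,6): OLD=386422733/8388608 → NEW=0, ERR=386422733/8388608
(1,0): OLD=1873/128 → NEW=0, ERR=1873/128
(1,1): OLD=56247/1024 → NEW=0, ERR=56247/1024
(1,2): OLD=2038147/32768 → NEW=0, ERR=2038147/32768
(1,3): OLD=28324423/131072 → NEW=255, ERR=-5098937/131072
(1,4): OLD=1174871413/8388608 → NEW=255, ERR=-964223627/8388608
(1,5): OLD=11588505349/67108864 → NEW=255, ERR=-5524254971/67108864
(1,6): OLD=222070433451/1073741824 → NEW=255, ERR=-51733731669/1073741824
(2,0): OLD=931789/16384 → NEW=0, ERR=931789/16384
(2,1): OLD=106233119/524288 → NEW=255, ERR=-27460321/524288
(2,2): OLD=265596445/8388608 → NEW=0, ERR=265596445/8388608
(2,3): OLD=4900993909/67108864 → NEW=0, ERR=4900993909/67108864
(2,4): OLD=-10648962363/536870912 → NEW=0, ERR=-10648962363/536870912
(2,5): OLD=2154009286359/17179869184 → NEW=0, ERR=2154009286359/17179869184
(2,6): OLD=24918319987281/274877906944 → NEW=0, ERR=24918319987281/274877906944
(3,0): OLD=1912199037/8388608 → NEW=255, ERR=-226896003/8388608
Target (3,0): original=220, with diffused error = 1912199037/8388608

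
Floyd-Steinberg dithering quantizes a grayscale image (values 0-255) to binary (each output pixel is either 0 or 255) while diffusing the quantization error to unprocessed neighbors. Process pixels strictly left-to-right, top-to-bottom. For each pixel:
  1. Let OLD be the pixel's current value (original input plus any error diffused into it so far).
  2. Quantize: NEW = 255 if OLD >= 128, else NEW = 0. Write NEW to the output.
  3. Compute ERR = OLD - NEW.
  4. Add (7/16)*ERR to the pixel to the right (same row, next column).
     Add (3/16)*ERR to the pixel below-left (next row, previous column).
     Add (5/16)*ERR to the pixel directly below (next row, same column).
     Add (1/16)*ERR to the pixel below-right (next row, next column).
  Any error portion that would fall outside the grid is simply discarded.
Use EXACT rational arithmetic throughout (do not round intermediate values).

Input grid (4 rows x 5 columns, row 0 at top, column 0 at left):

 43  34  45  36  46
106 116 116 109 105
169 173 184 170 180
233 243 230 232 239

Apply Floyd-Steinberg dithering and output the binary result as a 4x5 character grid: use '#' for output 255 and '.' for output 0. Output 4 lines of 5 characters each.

(0,0): OLD=43 → NEW=0, ERR=43
(0,1): OLD=845/16 → NEW=0, ERR=845/16
(0,2): OLD=17435/256 → NEW=0, ERR=17435/256
(0,3): OLD=269501/4096 → NEW=0, ERR=269501/4096
(0,4): OLD=4901163/65536 → NEW=0, ERR=4901163/65536
(1,0): OLD=33111/256 → NEW=255, ERR=-32169/256
(1,1): OLD=190433/2048 → NEW=0, ERR=190433/2048
(1,2): OLD=12687861/65536 → NEW=255, ERR=-4023819/65536
(1,3): OLD=31713745/262144 → NEW=0, ERR=31713745/262144
(1,4): OLD=777669459/4194304 → NEW=255, ERR=-291878061/4194304
(2,0): OLD=4822331/32768 → NEW=255, ERR=-3533509/32768
(2,1): OLD=142097081/1048576 → NEW=255, ERR=-125289799/1048576
(2,2): OLD=2366140267/16777216 → NEW=255, ERR=-1912049813/16777216
(2,3): OLD=37865442833/268435456 → NEW=255, ERR=-30585598447/268435456
(2,4): OLD=498068819511/4294967296 → NEW=0, ERR=498068819511/4294967296
(3,0): OLD=2967860491/16777216 → NEW=255, ERR=-1310329589/16777216
(3,1): OLD=19244509359/134217728 → NEW=255, ERR=-14981011281/134217728
(3,2): OLD=501313351221/4294967296 → NEW=0, ERR=501313351221/4294967296
(3,3): OLD=2251248236493/8589934592 → NEW=255, ERR=60814915533/8589934592
(3,4): OLD=37275563333345/137438953472 → NEW=255, ERR=2228630197985/137438953472
Row 0: .....
Row 1: #.#.#
Row 2: ####.
Row 3: ##.##

Answer: .....
#.#.#
####.
##.##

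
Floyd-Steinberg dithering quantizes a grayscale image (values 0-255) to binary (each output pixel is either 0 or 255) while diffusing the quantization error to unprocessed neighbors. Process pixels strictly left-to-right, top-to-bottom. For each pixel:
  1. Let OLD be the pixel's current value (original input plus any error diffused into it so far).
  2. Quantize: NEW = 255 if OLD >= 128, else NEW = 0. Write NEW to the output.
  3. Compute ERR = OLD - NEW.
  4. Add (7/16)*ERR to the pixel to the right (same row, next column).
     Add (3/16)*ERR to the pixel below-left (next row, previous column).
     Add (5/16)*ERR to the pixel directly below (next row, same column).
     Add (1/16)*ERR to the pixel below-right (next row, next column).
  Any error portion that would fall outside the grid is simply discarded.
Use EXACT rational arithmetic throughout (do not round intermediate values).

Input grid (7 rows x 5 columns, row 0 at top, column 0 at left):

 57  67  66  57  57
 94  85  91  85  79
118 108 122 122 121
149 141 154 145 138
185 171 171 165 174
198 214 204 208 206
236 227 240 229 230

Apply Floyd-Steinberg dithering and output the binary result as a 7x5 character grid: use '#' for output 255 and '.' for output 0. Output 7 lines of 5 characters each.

Answer: .....
#.#.#
.#.#.
#.#.#
####.
#.###
#####

Derivation:
(0,0): OLD=57 → NEW=0, ERR=57
(0,1): OLD=1471/16 → NEW=0, ERR=1471/16
(0,2): OLD=27193/256 → NEW=0, ERR=27193/256
(0,3): OLD=423823/4096 → NEW=0, ERR=423823/4096
(0,4): OLD=6702313/65536 → NEW=0, ERR=6702313/65536
(1,0): OLD=33037/256 → NEW=255, ERR=-32243/256
(1,1): OLD=168155/2048 → NEW=0, ERR=168155/2048
(1,2): OLD=12141431/65536 → NEW=255, ERR=-4570249/65536
(1,3): OLD=29527851/262144 → NEW=0, ERR=29527851/262144
(1,4): OLD=699215905/4194304 → NEW=255, ERR=-370331615/4194304
(2,0): OLD=3081369/32768 → NEW=0, ERR=3081369/32768
(2,1): OLD=161325219/1048576 → NEW=255, ERR=-106061661/1048576
(2,2): OLD=1379198377/16777216 → NEW=0, ERR=1379198377/16777216
(2,3): OLD=46238463467/268435456 → NEW=255, ERR=-22212577813/268435456
(2,4): OLD=275933400749/4294967296 → NEW=0, ERR=275933400749/4294967296
(3,0): OLD=2674639241/16777216 → NEW=255, ERR=-1603550839/16777216
(3,1): OLD=11927433301/134217728 → NEW=0, ERR=11927433301/134217728
(3,2): OLD=844955381303/4294967296 → NEW=255, ERR=-250261279177/4294967296
(3,3): OLD=952045491775/8589934592 → NEW=0, ERR=952045491775/8589934592
(3,4): OLD=27679425539035/137438953472 → NEW=255, ERR=-7367507596325/137438953472
(4,0): OLD=368924741223/2147483648 → NEW=255, ERR=-178683589017/2147483648
(4,1): OLD=9996556751463/68719476736 → NEW=255, ERR=-7526909816217/68719476736
(4,2): OLD=144263154954729/1099511627776 → NEW=255, ERR=-136112310128151/1099511627776
(4,3): OLD=2318346571386471/17592186044416 → NEW=255, ERR=-2167660869939609/17592186044416
(4,4): OLD=31037604163584081/281474976710656 → NEW=0, ERR=31037604163584081/281474976710656
(5,0): OLD=166533198608277/1099511627776 → NEW=255, ERR=-113842266474603/1099511627776
(5,1): OLD=932928117462143/8796093022208 → NEW=0, ERR=932928117462143/8796093022208
(5,2): OLD=51163032560421367/281474976710656 → NEW=255, ERR=-20613086500795913/281474976710656
(5,3): OLD=169328077122567161/1125899906842624 → NEW=255, ERR=-117776399122301959/1125899906842624
(5,4): OLD=3368553086692721635/18014398509481984 → NEW=255, ERR=-1225118533225184285/18014398509481984
(6,0): OLD=31459140945259717/140737488355328 → NEW=255, ERR=-4428918585348923/140737488355328
(6,1): OLD=1018597874292274443/4503599627370496 → NEW=255, ERR=-129820030687202037/4503599627370496
(6,2): OLD=13800377840901611049/72057594037927936 → NEW=255, ERR=-4574308638770012631/72057594037927936
(6,3): OLD=174332043821535277059/1152921504606846976 → NEW=255, ERR=-119662939853210701821/1152921504606846976
(6,4): OLD=2892469594647425781717/18446744073709551616 → NEW=255, ERR=-1811450144148509880363/18446744073709551616
Row 0: .....
Row 1: #.#.#
Row 2: .#.#.
Row 3: #.#.#
Row 4: ####.
Row 5: #.###
Row 6: #####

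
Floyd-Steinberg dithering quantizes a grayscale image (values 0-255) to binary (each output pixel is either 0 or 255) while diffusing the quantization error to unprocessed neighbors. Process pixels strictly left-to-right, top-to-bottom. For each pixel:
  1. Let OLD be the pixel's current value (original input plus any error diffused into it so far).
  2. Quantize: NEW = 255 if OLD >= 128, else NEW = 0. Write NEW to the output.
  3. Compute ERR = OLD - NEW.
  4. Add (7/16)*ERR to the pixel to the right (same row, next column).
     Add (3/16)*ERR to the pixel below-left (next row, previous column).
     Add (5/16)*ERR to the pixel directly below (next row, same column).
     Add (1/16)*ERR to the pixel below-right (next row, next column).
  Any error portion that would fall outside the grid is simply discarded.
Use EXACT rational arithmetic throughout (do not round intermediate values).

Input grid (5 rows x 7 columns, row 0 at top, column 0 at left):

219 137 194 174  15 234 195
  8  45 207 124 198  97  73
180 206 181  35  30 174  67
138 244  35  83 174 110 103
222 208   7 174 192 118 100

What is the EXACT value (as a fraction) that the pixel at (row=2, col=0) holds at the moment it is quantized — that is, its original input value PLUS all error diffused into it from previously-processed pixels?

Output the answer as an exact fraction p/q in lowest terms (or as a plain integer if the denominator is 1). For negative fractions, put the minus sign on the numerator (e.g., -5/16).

(0,0): OLD=219 → NEW=255, ERR=-36
(0,1): OLD=485/4 → NEW=0, ERR=485/4
(0,2): OLD=15811/64 → NEW=255, ERR=-509/64
(0,3): OLD=174613/1024 → NEW=255, ERR=-86507/1024
(0,4): OLD=-359789/16384 → NEW=0, ERR=-359789/16384
(0,5): OLD=58823173/262144 → NEW=255, ERR=-8023547/262144
(0,6): OLD=761724451/4194304 → NEW=255, ERR=-307823069/4194304
(1,0): OLD=1247/64 → NEW=0, ERR=1247/64
(1,1): OLD=44889/512 → NEW=0, ERR=44889/512
(1,2): OLD=3843853/16384 → NEW=255, ERR=-334067/16384
(1,3): OLD=5509289/65536 → NEW=0, ERR=5509289/65536
(1,4): OLD=909732731/4194304 → NEW=255, ERR=-159814789/4194304
(1,5): OLD=1866698667/33554432 → NEW=0, ERR=1866698667/33554432
(1,6): OLD=38918530469/536870912 → NEW=0, ERR=38918530469/536870912
(2,0): OLD=1659107/8192 → NEW=255, ERR=-429853/8192
Target (2,0): original=180, with diffused error = 1659107/8192

Answer: 1659107/8192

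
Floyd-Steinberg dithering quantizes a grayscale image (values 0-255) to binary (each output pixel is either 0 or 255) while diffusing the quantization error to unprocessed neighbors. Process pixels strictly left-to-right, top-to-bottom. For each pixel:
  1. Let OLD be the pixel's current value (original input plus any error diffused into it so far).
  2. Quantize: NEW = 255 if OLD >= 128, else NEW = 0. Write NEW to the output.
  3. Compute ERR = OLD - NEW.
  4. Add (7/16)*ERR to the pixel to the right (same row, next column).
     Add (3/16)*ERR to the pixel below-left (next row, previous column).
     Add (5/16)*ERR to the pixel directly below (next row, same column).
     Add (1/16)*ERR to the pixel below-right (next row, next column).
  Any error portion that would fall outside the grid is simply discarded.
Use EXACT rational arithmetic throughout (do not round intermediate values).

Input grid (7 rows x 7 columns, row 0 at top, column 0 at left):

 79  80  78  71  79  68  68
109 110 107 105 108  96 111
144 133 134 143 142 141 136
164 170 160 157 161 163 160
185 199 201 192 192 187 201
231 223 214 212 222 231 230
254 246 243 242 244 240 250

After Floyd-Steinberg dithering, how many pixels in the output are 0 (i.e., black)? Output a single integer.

(0,0): OLD=79 → NEW=0, ERR=79
(0,1): OLD=1833/16 → NEW=0, ERR=1833/16
(0,2): OLD=32799/256 → NEW=255, ERR=-32481/256
(0,3): OLD=63449/4096 → NEW=0, ERR=63449/4096
(0,4): OLD=5621487/65536 → NEW=0, ERR=5621487/65536
(0,5): OLD=110653577/1048576 → NEW=0, ERR=110653577/1048576
(0,6): OLD=1915425727/16777216 → NEW=0, ERR=1915425727/16777216
(1,0): OLD=39723/256 → NEW=255, ERR=-25557/256
(1,1): OLD=170541/2048 → NEW=0, ERR=170541/2048
(1,2): OLD=7461041/65536 → NEW=0, ERR=7461041/65536
(1,3): OLD=43988253/262144 → NEW=255, ERR=-22858467/262144
(1,4): OLD=1969824887/16777216 → NEW=0, ERR=1969824887/16777216
(1,5): OLD=27798120999/134217728 → NEW=255, ERR=-6427399641/134217728
(1,6): OLD=284159574377/2147483648 → NEW=255, ERR=-263448755863/2147483648
(2,0): OLD=4207935/32768 → NEW=255, ERR=-4147905/32768
(2,1): OLD=124517029/1048576 → NEW=0, ERR=124517029/1048576
(2,2): OLD=3529664815/16777216 → NEW=255, ERR=-748525265/16777216
(2,3): OLD=16825692535/134217728 → NEW=0, ERR=16825692535/134217728
(2,4): OLD=235264893607/1073741824 → NEW=255, ERR=-38539271513/1073741824
(2,5): OLD=3252772655373/34359738368 → NEW=0, ERR=3252772655373/34359738368
(2,6): OLD=74814884499243/549755813888 → NEW=255, ERR=-65372848042197/549755813888
(3,0): OLD=2461349711/16777216 → NEW=255, ERR=-1816840369/16777216
(3,1): OLD=19254102051/134217728 → NEW=255, ERR=-14971418589/134217728
(3,2): OLD=137635850137/1073741824 → NEW=255, ERR=-136168314983/1073741824
(3,3): OLD=563391381727/4294967296 → NEW=255, ERR=-531825278753/4294967296
(3,4): OLD=66627882238799/549755813888 → NEW=0, ERR=66627882238799/549755813888
(3,5): OLD=972264749790045/4398046511104 → NEW=255, ERR=-149237110541475/4398046511104
(3,6): OLD=8015780272835779/70368744177664 → NEW=0, ERR=8015780272835779/70368744177664
(4,0): OLD=279696604353/2147483648 → NEW=255, ERR=-267911725887/2147483648
(4,1): OLD=2714926909773/34359738368 → NEW=0, ERR=2714926909773/34359738368
(4,2): OLD=91121986713763/549755813888 → NEW=255, ERR=-49065745827677/549755813888
(4,3): OLD=567593465256689/4398046511104 → NEW=255, ERR=-553908395074831/4398046511104
(4,4): OLD=5653127494536067/35184372088832 → NEW=255, ERR=-3318887388116093/35184372088832
(4,5): OLD=184715600047700995/1125899906842624 → NEW=255, ERR=-102388876197168125/1125899906842624
(4,6): OLD=3507229688553946629/18014398509481984 → NEW=255, ERR=-1086441931363959291/18014398509481984
(5,0): OLD=113705435666487/549755813888 → NEW=255, ERR=-26482296874953/549755813888
(5,1): OLD=888782089649725/4398046511104 → NEW=255, ERR=-232719770681795/4398046511104
(5,2): OLD=5076514242683451/35184372088832 → NEW=255, ERR=-3895500639968709/35184372088832
(5,3): OLD=28411839972612167/281474976710656 → NEW=0, ERR=28411839972612167/281474976710656
(5,4): OLD=3814738828508905133/18014398509481984 → NEW=255, ERR=-778932791409000787/18014398509481984
(5,5): OLD=23989490559300819933/144115188075855872 → NEW=255, ERR=-12759882400042427427/144115188075855872
(5,6): OLD=384461261911056725331/2305843009213693952 → NEW=255, ERR=-203528705438435232429/2305843009213693952
(6,0): OLD=16116209834083151/70368744177664 → NEW=255, ERR=-1827819931221169/70368744177664
(6,1): OLD=218796318070387483/1125899906842624 → NEW=255, ERR=-68308158174481637/1125899906842624
(6,2): OLD=3557427446564563697/18014398509481984 → NEW=255, ERR=-1036244173353342223/18014398509481984
(6,3): OLD=33629267952292879279/144115188075855872 → NEW=255, ERR=-3120105007050368081/144115188075855872
(6,4): OLD=60736857801034857933/288230376151711744 → NEW=255, ERR=-12761888117651636787/288230376151711744
(6,5): OLD=6408691315173041123425/36893488147419103232 → NEW=255, ERR=-2999148162418830200735/36893488147419103232
(6,6): OLD=107031089123258921507223/590295810358705651712 → NEW=255, ERR=-43494342518211019679337/590295810358705651712
Output grid:
  Row 0: ..#....  (6 black, running=6)
  Row 1: #..#.##  (3 black, running=9)
  Row 2: #.#.#.#  (3 black, running=12)
  Row 3: ####.#.  (2 black, running=14)
  Row 4: #.#####  (1 black, running=15)
  Row 5: ###.###  (1 black, running=16)
  Row 6: #######  (0 black, running=16)

Answer: 16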